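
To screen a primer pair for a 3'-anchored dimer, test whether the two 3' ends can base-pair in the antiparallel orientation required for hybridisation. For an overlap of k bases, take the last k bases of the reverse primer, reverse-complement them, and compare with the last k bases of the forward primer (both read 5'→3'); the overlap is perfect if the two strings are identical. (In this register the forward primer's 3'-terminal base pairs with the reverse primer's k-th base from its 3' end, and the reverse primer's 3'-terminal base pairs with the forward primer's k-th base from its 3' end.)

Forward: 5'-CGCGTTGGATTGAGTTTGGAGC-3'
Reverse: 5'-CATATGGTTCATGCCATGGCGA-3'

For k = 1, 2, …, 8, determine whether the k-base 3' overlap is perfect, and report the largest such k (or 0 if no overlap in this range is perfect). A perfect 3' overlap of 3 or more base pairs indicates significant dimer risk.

Longest perfect overlap: 0 complementary base pairs; below the dimer-risk threshold (threshold 3).

Last 8 bases (5'→3') — forward …TTTGGAGC, reverse …CATGGCGA.
Reverse complement of the reverse primer's last 8 bases: TCGCCATG; its first k bases are the reverse complement of the reverse primer's last k bases, so a perfect k-base overlap needs the forward primer's last k bases to equal them.
Comparing (forward last k vs required): k=1: C vs T ✗; k=2: GC vs TC ✗; k=3: AGC vs TCG ✗; k=4: GAGC vs TCGC ✗; k=5: GGAGC vs TCGCC ✗; k=6: TGGAGC vs TCGCCA ✗; k=7: TTGGAGC vs TCGCCAT ✗; k=8: TTTGGAGC vs TCGCCATG ✗.
No overlap length from 1 to 8 is perfect, so the longest perfect 3' overlap is 0.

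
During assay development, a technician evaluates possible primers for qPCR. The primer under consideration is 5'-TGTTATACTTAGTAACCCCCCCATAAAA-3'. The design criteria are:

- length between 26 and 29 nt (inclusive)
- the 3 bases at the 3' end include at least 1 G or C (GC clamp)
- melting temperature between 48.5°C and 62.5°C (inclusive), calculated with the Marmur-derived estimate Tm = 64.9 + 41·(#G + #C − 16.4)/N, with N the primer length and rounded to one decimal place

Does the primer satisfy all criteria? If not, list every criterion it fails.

Fails: GC clamp.

Base counts: A=10, T=8, G=2, C=8 (length 28).
length: length 28 ✓
GC clamp: 3' end AAA has 0 G/C, need ≥1 ✗
Tm: Tm = 64.9 + 41·(10 − 16.4)/28 = 55.5°C ✓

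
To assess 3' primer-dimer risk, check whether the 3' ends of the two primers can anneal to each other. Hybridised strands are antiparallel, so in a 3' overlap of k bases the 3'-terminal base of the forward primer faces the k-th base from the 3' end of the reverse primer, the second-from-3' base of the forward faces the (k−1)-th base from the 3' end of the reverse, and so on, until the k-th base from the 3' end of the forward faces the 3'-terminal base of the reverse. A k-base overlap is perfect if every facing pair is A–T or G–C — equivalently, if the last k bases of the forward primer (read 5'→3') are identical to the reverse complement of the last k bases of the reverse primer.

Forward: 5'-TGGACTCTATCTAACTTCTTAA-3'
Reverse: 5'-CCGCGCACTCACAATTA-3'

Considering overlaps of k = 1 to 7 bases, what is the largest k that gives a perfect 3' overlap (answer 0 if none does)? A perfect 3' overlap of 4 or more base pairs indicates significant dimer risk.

Longest perfect overlap: 3 complementary base pairs; below the dimer-risk threshold (threshold 4).

Last 7 bases (5'→3') — forward …TTCTTAA, reverse …ACAATTA.
Reverse complement of the reverse primer's last 7 bases: TAATTGT; its first k bases are the reverse complement of the reverse primer's last k bases, so a perfect k-base overlap needs the forward primer's last k bases to equal them.
Comparing (forward last k vs required): k=1: A vs T ✗; k=2: AA vs TA ✗; k=3: TAA vs TAA ✓; k=4: TTAA vs TAAT ✗; k=5: CTTAA vs TAATT ✗; k=6: TCTTAA vs TAATTG ✗; k=7: TTCTTAA vs TAATTGT ✗.
Only k = 3 is perfect, so the longest perfect 3' overlap is 3.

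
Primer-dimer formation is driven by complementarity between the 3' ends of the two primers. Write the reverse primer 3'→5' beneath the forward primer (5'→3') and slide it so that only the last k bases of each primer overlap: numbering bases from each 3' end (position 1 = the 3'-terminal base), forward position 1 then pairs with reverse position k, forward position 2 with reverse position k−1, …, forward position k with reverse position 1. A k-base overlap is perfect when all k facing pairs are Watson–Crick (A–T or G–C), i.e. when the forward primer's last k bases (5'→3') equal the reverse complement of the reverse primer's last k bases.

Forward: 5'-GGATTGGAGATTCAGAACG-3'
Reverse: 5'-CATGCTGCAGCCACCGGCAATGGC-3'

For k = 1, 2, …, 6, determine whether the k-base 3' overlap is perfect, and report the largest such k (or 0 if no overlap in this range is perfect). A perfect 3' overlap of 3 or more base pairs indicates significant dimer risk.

Last 6 bases (5'→3') — forward …AGAACG, reverse …AATGGC.
Reverse complement of the reverse primer's last 6 bases: GCCATT; its first k bases are the reverse complement of the reverse primer's last k bases, so a perfect k-base overlap needs the forward primer's last k bases to equal them.
Comparing (forward last k vs required): k=1: G vs G ✓; k=2: CG vs GC ✗; k=3: ACG vs GCC ✗; k=4: AACG vs GCCA ✗; k=5: GAACG vs GCCAT ✗; k=6: AGAACG vs GCCATT ✗.
Only k = 1 is perfect, so the longest perfect 3' overlap is 1.

Longest perfect overlap: 1 complementary base pair; below the dimer-risk threshold (threshold 3).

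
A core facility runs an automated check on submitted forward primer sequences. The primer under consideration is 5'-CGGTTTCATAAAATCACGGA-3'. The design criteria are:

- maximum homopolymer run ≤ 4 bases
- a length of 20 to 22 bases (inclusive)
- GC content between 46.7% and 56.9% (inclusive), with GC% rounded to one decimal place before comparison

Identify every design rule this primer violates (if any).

Base counts: A=7, T=5, G=4, C=4 (length 20).
homopolymer run: longest run = 4 ✓
length: length 20 ✓
GC content: GC 8/20 = 40.0%, outside 46.7–56.9% ✗

Fails: GC content.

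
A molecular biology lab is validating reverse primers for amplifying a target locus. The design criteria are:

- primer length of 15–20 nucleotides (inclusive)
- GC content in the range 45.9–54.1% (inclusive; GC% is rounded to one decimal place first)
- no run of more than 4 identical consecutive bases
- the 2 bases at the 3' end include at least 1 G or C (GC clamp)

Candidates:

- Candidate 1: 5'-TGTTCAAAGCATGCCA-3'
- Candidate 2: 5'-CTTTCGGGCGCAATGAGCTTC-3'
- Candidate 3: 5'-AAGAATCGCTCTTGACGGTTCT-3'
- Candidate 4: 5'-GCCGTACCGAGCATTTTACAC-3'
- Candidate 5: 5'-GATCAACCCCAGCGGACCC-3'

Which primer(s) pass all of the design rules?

None of the candidates satisfy all criteria.

Candidate 1 (16 nt, A=5 T=4 G=3 C=4): length 16 ✓; GC 7/16 = 43.8%, outside 45.9–54.1% ✗; longest run = 3 ✓; 3' end CA has 1 G/C ✓ — fails.
Candidate 2 (21 nt, A=3 T=6 G=6 C=6): length 21, outside 15–20 ✗; GC 12/21 = 57.1%, outside 45.9–54.1% ✗; longest run = 3 ✓; 3' end TC has 1 G/C ✓ — fails.
Candidate 3 (22 nt, A=5 T=7 G=5 C=5): length 22, outside 15–20 ✗; GC 10/22 = 45.5%, outside 45.9–54.1% ✗; longest run = 2 ✓; 3' end CT has 1 G/C ✓ — fails.
Candidate 4 (21 nt, A=5 T=5 G=4 C=7): length 21, outside 15–20 ✗; GC 11/21 = 52.4% ✓; longest run = 4 ✓; 3' end AC has 1 G/C ✓ — fails.
Candidate 5 (19 nt, A=5 T=1 G=4 C=9): length 19 ✓; GC 13/19 = 68.4%, outside 45.9–54.1% ✗; longest run = 4 ✓; 3' end CC has 2 G/C ✓ — fails.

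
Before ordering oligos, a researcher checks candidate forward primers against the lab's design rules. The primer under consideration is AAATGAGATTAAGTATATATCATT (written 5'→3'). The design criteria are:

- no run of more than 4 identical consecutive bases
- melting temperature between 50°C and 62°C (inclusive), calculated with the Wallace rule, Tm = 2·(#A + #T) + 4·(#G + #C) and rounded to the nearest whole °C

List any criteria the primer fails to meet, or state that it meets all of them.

Base counts: A=11, T=9, G=3, C=1 (length 24).
homopolymer run: longest run = 3 ✓
Tm: Tm = 2·20 + 4·4 = 56°C ✓

Meets all criteria.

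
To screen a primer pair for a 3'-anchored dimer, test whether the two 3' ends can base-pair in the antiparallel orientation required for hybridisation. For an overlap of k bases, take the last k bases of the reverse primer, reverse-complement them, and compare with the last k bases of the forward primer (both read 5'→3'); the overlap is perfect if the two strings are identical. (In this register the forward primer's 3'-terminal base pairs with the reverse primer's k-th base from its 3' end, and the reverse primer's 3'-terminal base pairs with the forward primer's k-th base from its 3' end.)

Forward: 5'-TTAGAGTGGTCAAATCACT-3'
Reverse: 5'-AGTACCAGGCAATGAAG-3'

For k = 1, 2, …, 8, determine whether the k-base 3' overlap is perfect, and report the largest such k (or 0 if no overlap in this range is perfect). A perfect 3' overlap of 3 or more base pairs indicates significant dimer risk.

Last 8 bases (5'→3') — forward …AAATCACT, reverse …CAATGAAG.
Reverse complement of the reverse primer's last 8 bases: CTTCATTG; its first k bases are the reverse complement of the reverse primer's last k bases, so a perfect k-base overlap needs the forward primer's last k bases to equal them.
Comparing (forward last k vs required): k=1: T vs C ✗; k=2: CT vs CT ✓; k=3: ACT vs CTT ✗; k=4: CACT vs CTTC ✗; k=5: TCACT vs CTTCA ✗; k=6: ATCACT vs CTTCAT ✗; k=7: AATCACT vs CTTCATT ✗; k=8: AAATCACT vs CTTCATTG ✗.
Only k = 2 is perfect, so the longest perfect 3' overlap is 2.

Longest perfect overlap: 2 complementary base pairs; below the dimer-risk threshold (threshold 3).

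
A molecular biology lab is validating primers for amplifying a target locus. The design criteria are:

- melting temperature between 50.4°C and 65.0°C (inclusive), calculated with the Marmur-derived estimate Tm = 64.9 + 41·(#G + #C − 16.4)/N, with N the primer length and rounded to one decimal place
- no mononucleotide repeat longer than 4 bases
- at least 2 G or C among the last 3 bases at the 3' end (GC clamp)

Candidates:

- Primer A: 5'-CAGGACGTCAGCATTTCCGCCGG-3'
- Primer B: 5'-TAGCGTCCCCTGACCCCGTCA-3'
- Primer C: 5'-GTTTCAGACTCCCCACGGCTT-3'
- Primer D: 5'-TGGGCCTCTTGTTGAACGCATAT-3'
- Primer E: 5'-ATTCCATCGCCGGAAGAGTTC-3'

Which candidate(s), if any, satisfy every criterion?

Primer A only.

Primer A (23 nt, A=4 T=4 G=7 C=8): Tm = 64.9 + 41·(15 − 16.4)/23 = 62.4°C ✓; longest run = 3 ✓; 3' end CGG has 3 G/C ✓ — passes.
Primer B (21 nt, A=3 T=4 G=4 C=10): Tm = 64.9 + 41·(14 − 16.4)/21 = 60.2°C ✓; longest run = 4 ✓; 3' end TCA has 1 G/C, need ≥2 ✗ — fails.
Primer C (21 nt, A=3 T=6 G=4 C=8): Tm = 64.9 + 41·(12 − 16.4)/21 = 56.3°C ✓; longest run = 4 ✓; 3' end CTT has 1 G/C, need ≥2 ✗ — fails.
Primer D (23 nt, A=4 T=8 G=6 C=5): Tm = 64.9 + 41·(11 − 16.4)/23 = 55.3°C ✓; longest run = 3 ✓; 3' end TAT has 0 G/C, need ≥2 ✗ — fails.
Primer E (21 nt, A=5 T=5 G=5 C=6): Tm = 64.9 + 41·(11 − 16.4)/21 = 54.4°C ✓; longest run = 2 ✓; 3' end TTC has 1 G/C, need ≥2 ✗ — fails.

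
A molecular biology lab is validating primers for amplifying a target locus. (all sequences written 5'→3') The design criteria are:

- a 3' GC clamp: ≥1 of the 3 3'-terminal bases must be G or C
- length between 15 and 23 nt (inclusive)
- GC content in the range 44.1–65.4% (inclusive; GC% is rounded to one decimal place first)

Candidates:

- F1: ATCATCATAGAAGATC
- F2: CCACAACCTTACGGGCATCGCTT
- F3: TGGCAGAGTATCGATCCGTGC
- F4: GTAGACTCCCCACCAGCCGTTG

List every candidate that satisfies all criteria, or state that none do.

F1 (16 nt, A=7 T=4 G=2 C=3): 3' end ATC has 1 G/C ✓; length 16 ✓; GC 5/16 = 31.3%, outside 44.1–65.4% ✗ — fails.
F2 (23 nt, A=5 T=5 G=4 C=9): 3' end CTT has 1 G/C ✓; length 23 ✓; GC 13/23 = 56.5% ✓ — passes.
F3 (21 nt, A=4 T=5 G=7 C=5): 3' end TGC has 2 G/C ✓; length 21 ✓; GC 12/21 = 57.1% ✓ — passes.
F4 (22 nt, A=4 T=4 G=5 C=9): 3' end TTG has 1 G/C ✓; length 22 ✓; GC 14/22 = 63.6% ✓ — passes.

F2, F3 and F4.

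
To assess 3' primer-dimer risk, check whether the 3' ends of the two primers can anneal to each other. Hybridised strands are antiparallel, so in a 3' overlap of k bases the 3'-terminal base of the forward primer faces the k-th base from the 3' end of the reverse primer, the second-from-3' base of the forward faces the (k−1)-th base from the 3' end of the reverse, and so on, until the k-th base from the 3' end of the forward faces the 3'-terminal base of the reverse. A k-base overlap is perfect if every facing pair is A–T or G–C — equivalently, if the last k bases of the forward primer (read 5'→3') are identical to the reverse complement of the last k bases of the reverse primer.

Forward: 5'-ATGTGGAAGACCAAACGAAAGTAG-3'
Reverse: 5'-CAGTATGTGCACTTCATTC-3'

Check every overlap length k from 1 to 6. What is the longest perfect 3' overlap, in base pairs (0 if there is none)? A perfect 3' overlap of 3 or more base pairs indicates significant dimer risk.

Last 6 bases (5'→3') — forward …AAGTAG, reverse …TCATTC.
Reverse complement of the reverse primer's last 6 bases: GAATGA; its first k bases are the reverse complement of the reverse primer's last k bases, so a perfect k-base overlap needs the forward primer's last k bases to equal them.
Comparing (forward last k vs required): k=1: G vs G ✓; k=2: AG vs GA ✗; k=3: TAG vs GAA ✗; k=4: GTAG vs GAAT ✗; k=5: AGTAG vs GAATG ✗; k=6: AAGTAG vs GAATGA ✗.
Only k = 1 is perfect, so the longest perfect 3' overlap is 1.

Longest perfect overlap: 1 complementary base pair; below the dimer-risk threshold (threshold 3).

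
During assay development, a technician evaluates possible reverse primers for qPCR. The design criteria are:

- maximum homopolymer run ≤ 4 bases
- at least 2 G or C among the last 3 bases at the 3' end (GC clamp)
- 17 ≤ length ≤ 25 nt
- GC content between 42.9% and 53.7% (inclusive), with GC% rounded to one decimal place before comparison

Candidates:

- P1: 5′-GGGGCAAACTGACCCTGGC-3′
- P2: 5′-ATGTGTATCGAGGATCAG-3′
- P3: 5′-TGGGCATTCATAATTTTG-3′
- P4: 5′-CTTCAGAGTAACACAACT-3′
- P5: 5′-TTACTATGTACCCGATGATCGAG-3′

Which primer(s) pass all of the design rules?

P2 and P5.

P1 (19 nt, A=4 T=2 G=7 C=6): longest run = 4 ✓; 3' end GGC has 3 G/C ✓; length 19 ✓; GC 13/19 = 68.4%, outside 42.9–53.7% ✗ — fails.
P2 (18 nt, A=5 T=5 G=6 C=2): longest run = 2 ✓; 3' end CAG has 2 G/C ✓; length 18 ✓; GC 8/18 = 44.4% ✓ — passes.
P3 (18 nt, A=4 T=8 G=4 C=2): longest run = 4 ✓; 3' end TTG has 1 G/C, need ≥2 ✗; length 18 ✓; GC 6/18 = 33.3%, outside 42.9–53.7% ✗ — fails.
P4 (18 nt, A=7 T=4 G=2 C=5): longest run = 2 ✓; 3' end ACT has 1 G/C, need ≥2 ✗; length 18 ✓; GC 7/18 = 38.9%, outside 42.9–53.7% ✗ — fails.
P5 (23 nt, A=6 T=7 G=5 C=5): longest run = 3 ✓; 3' end GAG has 2 G/C ✓; length 23 ✓; GC 10/23 = 43.5% ✓ — passes.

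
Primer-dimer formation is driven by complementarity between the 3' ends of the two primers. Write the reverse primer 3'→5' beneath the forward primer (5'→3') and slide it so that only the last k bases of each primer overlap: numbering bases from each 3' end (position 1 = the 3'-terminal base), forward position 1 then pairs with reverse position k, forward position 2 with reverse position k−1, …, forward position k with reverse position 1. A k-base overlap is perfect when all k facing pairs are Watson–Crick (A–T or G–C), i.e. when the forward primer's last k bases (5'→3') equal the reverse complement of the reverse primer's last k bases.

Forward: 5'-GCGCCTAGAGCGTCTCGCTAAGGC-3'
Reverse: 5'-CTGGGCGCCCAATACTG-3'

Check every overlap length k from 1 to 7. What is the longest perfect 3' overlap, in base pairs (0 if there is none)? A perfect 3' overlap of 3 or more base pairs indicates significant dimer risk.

Last 7 bases (5'→3') — forward …CTAAGGC, reverse …AATACTG.
Reverse complement of the reverse primer's last 7 bases: CAGTATT; its first k bases are the reverse complement of the reverse primer's last k bases, so a perfect k-base overlap needs the forward primer's last k bases to equal them.
Comparing (forward last k vs required): k=1: C vs C ✓; k=2: GC vs CA ✗; k=3: GGC vs CAG ✗; k=4: AGGC vs CAGT ✗; k=5: AAGGC vs CAGTA ✗; k=6: TAAGGC vs CAGTAT ✗; k=7: CTAAGGC vs CAGTATT ✗.
Only k = 1 is perfect, so the longest perfect 3' overlap is 1.

Longest perfect overlap: 1 complementary base pair; below the dimer-risk threshold (threshold 3).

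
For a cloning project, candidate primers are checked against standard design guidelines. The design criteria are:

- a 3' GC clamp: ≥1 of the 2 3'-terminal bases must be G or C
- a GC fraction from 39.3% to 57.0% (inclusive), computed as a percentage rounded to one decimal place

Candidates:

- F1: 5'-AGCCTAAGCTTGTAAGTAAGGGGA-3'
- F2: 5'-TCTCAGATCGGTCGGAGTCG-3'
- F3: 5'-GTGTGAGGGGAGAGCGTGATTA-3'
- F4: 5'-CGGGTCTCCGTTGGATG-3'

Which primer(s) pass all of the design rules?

F1 (24 nt, A=8 T=5 G=8 C=3): 3' end GA has 1 G/C ✓; GC 11/24 = 45.8% ✓ — passes.
F2 (20 nt, A=3 T=5 G=7 C=5): 3' end CG has 2 G/C ✓; GC 12/20 = 60.0%, outside 39.3–57.0% ✗ — fails.
F3 (22 nt, A=5 T=5 G=11 C=1): 3' end TA has 0 G/C, need ≥1 ✗; GC 12/22 = 54.5% ✓ — fails.
F4 (17 nt, A=1 T=5 G=7 C=4): 3' end TG has 1 G/C ✓; GC 11/17 = 64.7%, outside 39.3–57.0% ✗ — fails.

F1 only.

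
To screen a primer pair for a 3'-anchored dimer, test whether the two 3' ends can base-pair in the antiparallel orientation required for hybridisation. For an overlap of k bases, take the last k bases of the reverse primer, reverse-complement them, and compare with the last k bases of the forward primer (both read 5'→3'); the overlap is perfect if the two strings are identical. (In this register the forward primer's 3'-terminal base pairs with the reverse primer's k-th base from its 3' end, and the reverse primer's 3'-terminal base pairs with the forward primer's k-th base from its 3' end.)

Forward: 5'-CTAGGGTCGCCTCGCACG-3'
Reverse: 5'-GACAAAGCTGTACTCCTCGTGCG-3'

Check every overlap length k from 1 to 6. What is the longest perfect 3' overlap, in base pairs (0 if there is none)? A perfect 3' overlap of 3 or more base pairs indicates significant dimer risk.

Longest perfect overlap: 6 complementary base pairs; significant dimer risk (threshold 3).

Last 6 bases (5'→3') — forward …CGCACG, reverse …CGTGCG.
Reverse complement of the reverse primer's last 6 bases: CGCACG; its first k bases are the reverse complement of the reverse primer's last k bases, so a perfect k-base overlap needs the forward primer's last k bases to equal them.
Comparing (forward last k vs required): k=1: G vs C ✗; k=2: CG vs CG ✓; k=3: ACG vs CGC ✗; k=4: CACG vs CGCA ✗; k=5: GCACG vs CGCAC ✗; k=6: CGCACG vs CGCACG ✓.
Perfect overlaps at k = 2, 6; the largest is 6.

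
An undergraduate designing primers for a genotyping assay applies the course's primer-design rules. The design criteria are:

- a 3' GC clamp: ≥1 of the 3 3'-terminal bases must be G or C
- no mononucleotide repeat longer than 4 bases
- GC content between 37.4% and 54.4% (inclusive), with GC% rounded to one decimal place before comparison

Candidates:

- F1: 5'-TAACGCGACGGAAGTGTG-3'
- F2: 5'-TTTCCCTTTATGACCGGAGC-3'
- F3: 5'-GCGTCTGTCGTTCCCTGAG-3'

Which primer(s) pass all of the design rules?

F2 only.

F1 (18 nt, A=5 T=3 G=7 C=3): 3' end GTG has 2 G/C ✓; longest run = 2 ✓; GC 10/18 = 55.6%, outside 37.4–54.4% ✗ — fails.
F2 (20 nt, A=3 T=7 G=4 C=6): 3' end AGC has 2 G/C ✓; longest run = 3 ✓; GC 10/20 = 50.0% ✓ — passes.
F3 (19 nt, A=1 T=6 G=6 C=6): 3' end GAG has 2 G/C ✓; longest run = 3 ✓; GC 12/19 = 63.2%, outside 37.4–54.4% ✗ — fails.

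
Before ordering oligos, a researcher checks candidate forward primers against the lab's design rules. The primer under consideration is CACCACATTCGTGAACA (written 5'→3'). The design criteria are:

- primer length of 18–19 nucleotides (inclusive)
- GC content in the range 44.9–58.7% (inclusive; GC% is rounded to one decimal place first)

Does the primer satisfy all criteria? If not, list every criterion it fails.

Base counts: A=6, T=3, G=2, C=6 (length 17).
length: length 17, outside 18–19 ✗
GC content: GC 8/17 = 47.1% ✓

Fails: length.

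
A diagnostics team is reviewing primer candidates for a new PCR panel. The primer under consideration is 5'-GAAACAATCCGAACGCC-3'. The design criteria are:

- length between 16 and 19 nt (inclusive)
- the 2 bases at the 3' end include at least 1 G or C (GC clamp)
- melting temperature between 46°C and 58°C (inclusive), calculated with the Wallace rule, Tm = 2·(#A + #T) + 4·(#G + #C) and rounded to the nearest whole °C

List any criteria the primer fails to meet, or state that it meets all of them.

Meets all criteria.

Base counts: A=7, T=1, G=3, C=6 (length 17).
length: length 17 ✓
GC clamp: 3' end CC has 2 G/C ✓
Tm: Tm = 2·8 + 4·9 = 52°C ✓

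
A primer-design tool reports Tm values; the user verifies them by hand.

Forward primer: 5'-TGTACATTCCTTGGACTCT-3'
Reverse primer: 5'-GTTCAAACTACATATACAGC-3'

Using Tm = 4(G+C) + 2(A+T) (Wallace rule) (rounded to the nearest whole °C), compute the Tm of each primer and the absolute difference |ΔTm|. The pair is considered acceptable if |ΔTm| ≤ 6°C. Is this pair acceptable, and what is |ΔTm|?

|ΔTm| = 0°C; the pair is acceptable.

Forward: A=3 T=8 G=3 C=5 → Tm = 2·11 + 4·8 = 54°C.
Reverse: A=8 T=5 G=2 C=5 → Tm = 2·13 + 4·7 = 54°C.
|ΔTm| = |54 − 54| = 0°C, ≤ 6°C.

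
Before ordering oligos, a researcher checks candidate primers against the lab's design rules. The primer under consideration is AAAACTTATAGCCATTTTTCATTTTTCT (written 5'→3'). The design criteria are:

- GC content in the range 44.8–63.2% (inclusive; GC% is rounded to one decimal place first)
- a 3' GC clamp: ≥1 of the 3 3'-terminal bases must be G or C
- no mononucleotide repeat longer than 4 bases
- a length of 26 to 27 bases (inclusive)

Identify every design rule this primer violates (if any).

Fails: GC content, homopolymer run, length.

Base counts: A=8, T=14, G=1, C=5 (length 28).
GC content: GC 6/28 = 21.4%, outside 44.8–63.2% ✗
GC clamp: 3' end TCT has 1 G/C ✓
homopolymer run: longest run = 5, exceeds 4 ✗
length: length 28, outside 26–27 ✗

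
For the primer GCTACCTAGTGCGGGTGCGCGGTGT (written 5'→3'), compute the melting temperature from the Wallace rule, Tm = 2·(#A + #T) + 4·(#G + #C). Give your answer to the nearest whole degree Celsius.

84°C

Base counts: A=2, T=6, G=11, C=6 (length 25).
Tm = 2·(2+6) + 4·(11+6) = 2·8 + 4·17 = 16 + 68 = 84°C.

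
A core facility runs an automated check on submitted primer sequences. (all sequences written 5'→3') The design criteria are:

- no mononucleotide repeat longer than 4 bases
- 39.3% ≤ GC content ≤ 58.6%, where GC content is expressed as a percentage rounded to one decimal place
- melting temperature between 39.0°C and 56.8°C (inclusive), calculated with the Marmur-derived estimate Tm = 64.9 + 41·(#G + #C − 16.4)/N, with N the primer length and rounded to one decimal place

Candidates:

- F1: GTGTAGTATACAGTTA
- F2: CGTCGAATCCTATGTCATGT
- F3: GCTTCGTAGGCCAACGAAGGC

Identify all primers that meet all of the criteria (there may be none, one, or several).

F2 only.

F1 (16 nt, A=5 T=6 G=4 C=1): longest run = 2 ✓; GC 5/16 = 31.3%, outside 39.3–58.6% ✗; Tm = 64.9 + 41·(5 − 16.4)/16 = 35.7°C, outside 39.0–56.8°C ✗ — fails.
F2 (20 nt, A=4 T=7 G=4 C=5): longest run = 2 ✓; GC 9/20 = 45.0% ✓; Tm = 64.9 + 41·(9 − 16.4)/20 = 49.7°C ✓ — passes.
F3 (21 nt, A=5 T=3 G=7 C=6): longest run = 2 ✓; GC 13/21 = 61.9%, outside 39.3–58.6% ✗; Tm = 64.9 + 41·(13 − 16.4)/21 = 58.3°C, outside 39.0–56.8°C ✗ — fails.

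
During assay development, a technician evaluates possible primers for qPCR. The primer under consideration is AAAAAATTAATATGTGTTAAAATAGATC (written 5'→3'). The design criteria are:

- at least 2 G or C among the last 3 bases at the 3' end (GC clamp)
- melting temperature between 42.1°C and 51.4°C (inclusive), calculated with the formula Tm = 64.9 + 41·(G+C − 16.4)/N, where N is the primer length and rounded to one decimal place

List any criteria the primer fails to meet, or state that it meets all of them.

Fails: GC clamp.

Base counts: A=15, T=9, G=3, C=1 (length 28).
GC clamp: 3' end ATC has 1 G/C, need ≥2 ✗
Tm: Tm = 64.9 + 41·(4 − 16.4)/28 = 46.7°C ✓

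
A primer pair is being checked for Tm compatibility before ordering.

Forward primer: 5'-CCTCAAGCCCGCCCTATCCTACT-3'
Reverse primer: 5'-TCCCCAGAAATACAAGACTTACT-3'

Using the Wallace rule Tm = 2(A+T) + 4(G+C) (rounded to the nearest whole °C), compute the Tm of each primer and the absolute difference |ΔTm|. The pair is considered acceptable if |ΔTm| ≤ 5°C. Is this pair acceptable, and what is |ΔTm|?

Forward: A=4 T=5 G=2 C=12 → Tm = 2·9 + 4·14 = 74°C.
Reverse: A=9 T=5 G=2 C=7 → Tm = 2·14 + 4·9 = 64°C.
|ΔTm| = |74 − 64| = 10°C, > 5°C.

|ΔTm| = 10°C; the pair is not acceptable.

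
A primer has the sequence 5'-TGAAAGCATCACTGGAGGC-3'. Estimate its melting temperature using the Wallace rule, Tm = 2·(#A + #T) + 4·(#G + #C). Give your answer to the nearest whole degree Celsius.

58°C

Base counts: A=6, T=3, G=6, C=4 (length 19).
Tm = 2·(6+3) + 4·(6+4) = 2·9 + 4·10 = 18 + 40 = 58°C.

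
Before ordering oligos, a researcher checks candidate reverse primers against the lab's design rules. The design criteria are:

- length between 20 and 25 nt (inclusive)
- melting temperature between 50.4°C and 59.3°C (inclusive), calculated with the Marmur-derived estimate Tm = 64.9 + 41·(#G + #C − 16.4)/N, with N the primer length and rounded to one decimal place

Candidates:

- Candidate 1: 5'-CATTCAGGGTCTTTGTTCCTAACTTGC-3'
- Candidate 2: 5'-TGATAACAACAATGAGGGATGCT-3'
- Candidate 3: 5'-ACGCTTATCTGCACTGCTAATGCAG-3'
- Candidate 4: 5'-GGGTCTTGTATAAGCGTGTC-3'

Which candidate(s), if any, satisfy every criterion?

Candidate 1 (27 nt, A=4 T=11 G=5 C=7): length 27, outside 20–25 ✗; Tm = 64.9 + 41·(12 − 16.4)/27 = 58.2°C ✓ — fails.
Candidate 2 (23 nt, A=9 T=5 G=6 C=3): length 23 ✓; Tm = 64.9 + 41·(9 − 16.4)/23 = 51.7°C ✓ — passes.
Candidate 3 (25 nt, A=6 T=7 G=5 C=7): length 25 ✓; Tm = 64.9 + 41·(12 − 16.4)/25 = 57.7°C ✓ — passes.
Candidate 4 (20 nt, A=3 T=7 G=7 C=3): length 20 ✓; Tm = 64.9 + 41·(10 − 16.4)/20 = 51.8°C ✓ — passes.

Candidate 2, Candidate 3 and Candidate 4.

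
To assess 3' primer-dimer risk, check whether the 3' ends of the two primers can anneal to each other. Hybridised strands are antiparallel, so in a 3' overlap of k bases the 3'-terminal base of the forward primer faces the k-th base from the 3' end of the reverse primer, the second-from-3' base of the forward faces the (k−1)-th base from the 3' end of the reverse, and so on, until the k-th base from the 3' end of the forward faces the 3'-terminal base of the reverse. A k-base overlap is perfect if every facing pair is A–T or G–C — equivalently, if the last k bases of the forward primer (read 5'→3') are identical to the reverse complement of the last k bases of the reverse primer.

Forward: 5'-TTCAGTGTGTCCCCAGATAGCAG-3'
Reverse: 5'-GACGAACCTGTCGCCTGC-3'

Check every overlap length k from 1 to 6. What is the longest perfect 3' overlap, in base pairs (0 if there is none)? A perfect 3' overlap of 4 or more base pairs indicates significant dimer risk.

Last 6 bases (5'→3') — forward …TAGCAG, reverse …GCCTGC.
Reverse complement of the reverse primer's last 6 bases: GCAGGC; its first k bases are the reverse complement of the reverse primer's last k bases, so a perfect k-base overlap needs the forward primer's last k bases to equal them.
Comparing (forward last k vs required): k=1: G vs G ✓; k=2: AG vs GC ✗; k=3: CAG vs GCA ✗; k=4: GCAG vs GCAG ✓; k=5: AGCAG vs GCAGG ✗; k=6: TAGCAG vs GCAGGC ✗.
Perfect overlaps at k = 1, 4; the largest is 4.

Longest perfect overlap: 4 complementary base pairs; significant dimer risk (threshold 4).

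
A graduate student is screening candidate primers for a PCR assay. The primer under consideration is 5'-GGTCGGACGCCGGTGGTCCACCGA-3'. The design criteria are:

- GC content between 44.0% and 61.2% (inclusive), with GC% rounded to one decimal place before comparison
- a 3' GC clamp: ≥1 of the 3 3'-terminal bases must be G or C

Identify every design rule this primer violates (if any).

Base counts: A=3, T=3, G=10, C=8 (length 24).
GC content: GC 18/24 = 75.0%, outside 44.0–61.2% ✗
GC clamp: 3' end CGA has 2 G/C ✓

Fails: GC content.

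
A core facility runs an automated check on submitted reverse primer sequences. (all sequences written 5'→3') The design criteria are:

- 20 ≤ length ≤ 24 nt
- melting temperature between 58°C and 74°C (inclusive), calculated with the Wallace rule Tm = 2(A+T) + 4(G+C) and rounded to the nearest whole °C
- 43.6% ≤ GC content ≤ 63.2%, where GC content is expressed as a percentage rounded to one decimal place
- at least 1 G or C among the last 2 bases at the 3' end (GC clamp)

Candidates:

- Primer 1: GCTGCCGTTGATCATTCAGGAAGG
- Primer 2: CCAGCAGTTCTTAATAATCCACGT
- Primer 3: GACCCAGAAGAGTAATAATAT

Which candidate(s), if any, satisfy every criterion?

Primer 1 only.

Primer 1 (24 nt, A=5 T=6 G=8 C=5): length 24 ✓; Tm = 2·11 + 4·13 = 74°C ✓; GC 13/24 = 54.2% ✓; 3' end GG has 2 G/C ✓ — passes.
Primer 2 (24 nt, A=7 T=7 G=3 C=7): length 24 ✓; Tm = 2·14 + 4·10 = 68°C ✓; GC 10/24 = 41.7%, outside 43.6–63.2% ✗; 3' end GT has 1 G/C ✓ — fails.
Primer 3 (21 nt, A=10 T=4 G=4 C=3): length 21 ✓; Tm = 2·14 + 4·7 = 56°C, outside 58–74°C ✗; GC 7/21 = 33.3%, outside 43.6–63.2% ✗; 3' end AT has 0 G/C, need ≥1 ✗ — fails.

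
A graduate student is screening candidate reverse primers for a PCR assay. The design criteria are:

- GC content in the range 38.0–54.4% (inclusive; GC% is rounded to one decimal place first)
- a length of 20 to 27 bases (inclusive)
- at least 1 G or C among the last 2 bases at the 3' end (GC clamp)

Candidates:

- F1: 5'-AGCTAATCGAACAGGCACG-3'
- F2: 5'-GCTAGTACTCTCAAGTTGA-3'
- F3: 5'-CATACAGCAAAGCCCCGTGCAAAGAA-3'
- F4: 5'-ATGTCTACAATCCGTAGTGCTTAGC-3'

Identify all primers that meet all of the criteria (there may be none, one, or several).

F4 only.

F1 (19 nt, A=7 T=2 G=5 C=5): GC 10/19 = 52.6% ✓; length 19, outside 20–27 ✗; 3' end CG has 2 G/C ✓ — fails.
F2 (19 nt, A=5 T=6 G=4 C=4): GC 8/19 = 42.1% ✓; length 19, outside 20–27 ✗; 3' end GA has 1 G/C ✓ — fails.
F3 (26 nt, A=11 T=2 G=5 C=8): GC 13/26 = 50.0% ✓; length 26 ✓; 3' end AA has 0 G/C, need ≥1 ✗ — fails.
F4 (25 nt, A=6 T=8 G=5 C=6): GC 11/25 = 44.0% ✓; length 25 ✓; 3' end GC has 2 G/C ✓ — passes.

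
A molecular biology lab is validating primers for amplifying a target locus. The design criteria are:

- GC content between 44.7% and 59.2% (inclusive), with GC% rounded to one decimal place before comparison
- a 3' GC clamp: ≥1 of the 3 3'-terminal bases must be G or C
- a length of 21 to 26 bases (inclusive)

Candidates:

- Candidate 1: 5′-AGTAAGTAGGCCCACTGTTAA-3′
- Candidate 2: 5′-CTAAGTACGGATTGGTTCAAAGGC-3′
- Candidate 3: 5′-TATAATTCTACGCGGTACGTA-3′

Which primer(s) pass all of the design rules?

Candidate 1 (21 nt, A=7 T=5 G=5 C=4): GC 9/21 = 42.9%, outside 44.7–59.2% ✗; 3' end TAA has 0 G/C, need ≥1 ✗; length 21 ✓ — fails.
Candidate 2 (24 nt, A=7 T=6 G=7 C=4): GC 11/24 = 45.8% ✓; 3' end GGC has 3 G/C ✓; length 24 ✓ — passes.
Candidate 3 (21 nt, A=6 T=7 G=4 C=4): GC 8/21 = 38.1%, outside 44.7–59.2% ✗; 3' end GTA has 1 G/C ✓; length 21 ✓ — fails.

Candidate 2 only.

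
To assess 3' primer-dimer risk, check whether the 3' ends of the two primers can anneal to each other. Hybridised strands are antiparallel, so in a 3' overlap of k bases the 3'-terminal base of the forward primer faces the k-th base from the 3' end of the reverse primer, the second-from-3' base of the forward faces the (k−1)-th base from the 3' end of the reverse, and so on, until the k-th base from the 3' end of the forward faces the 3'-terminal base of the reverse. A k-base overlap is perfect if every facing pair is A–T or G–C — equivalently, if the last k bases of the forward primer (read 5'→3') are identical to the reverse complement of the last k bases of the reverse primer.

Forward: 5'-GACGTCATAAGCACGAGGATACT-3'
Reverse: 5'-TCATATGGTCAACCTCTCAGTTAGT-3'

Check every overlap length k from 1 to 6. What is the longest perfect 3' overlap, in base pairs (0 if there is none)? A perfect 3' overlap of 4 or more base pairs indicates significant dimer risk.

Last 6 bases (5'→3') — forward …GATACT, reverse …GTTAGT.
Reverse complement of the reverse primer's last 6 bases: ACTAAC; its first k bases are the reverse complement of the reverse primer's last k bases, so a perfect k-base overlap needs the forward primer's last k bases to equal them.
Comparing (forward last k vs required): k=1: T vs A ✗; k=2: CT vs AC ✗; k=3: ACT vs ACT ✓; k=4: TACT vs ACTA ✗; k=5: ATACT vs ACTAA ✗; k=6: GATACT vs ACTAAC ✗.
Only k = 3 is perfect, so the longest perfect 3' overlap is 3.

Longest perfect overlap: 3 complementary base pairs; below the dimer-risk threshold (threshold 4).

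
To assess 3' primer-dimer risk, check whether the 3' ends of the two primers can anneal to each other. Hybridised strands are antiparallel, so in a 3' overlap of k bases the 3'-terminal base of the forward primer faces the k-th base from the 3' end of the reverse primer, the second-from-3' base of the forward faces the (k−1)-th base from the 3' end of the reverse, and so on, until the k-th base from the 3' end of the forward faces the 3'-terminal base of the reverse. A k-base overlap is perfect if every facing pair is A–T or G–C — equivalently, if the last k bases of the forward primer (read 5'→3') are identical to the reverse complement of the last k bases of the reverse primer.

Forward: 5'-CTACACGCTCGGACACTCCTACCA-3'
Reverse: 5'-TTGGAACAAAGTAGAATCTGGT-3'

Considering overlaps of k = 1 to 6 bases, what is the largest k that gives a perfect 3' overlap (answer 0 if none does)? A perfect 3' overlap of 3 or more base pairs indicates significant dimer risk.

Longest perfect overlap: 4 complementary base pairs; significant dimer risk (threshold 3).

Last 6 bases (5'→3') — forward …CTACCA, reverse …TCTGGT.
Reverse complement of the reverse primer's last 6 bases: ACCAGA; its first k bases are the reverse complement of the reverse primer's last k bases, so a perfect k-base overlap needs the forward primer's last k bases to equal them.
Comparing (forward last k vs required): k=1: A vs A ✓; k=2: CA vs AC ✗; k=3: CCA vs ACC ✗; k=4: ACCA vs ACCA ✓; k=5: TACCA vs ACCAG ✗; k=6: CTACCA vs ACCAGA ✗.
Perfect overlaps at k = 1, 4; the largest is 4.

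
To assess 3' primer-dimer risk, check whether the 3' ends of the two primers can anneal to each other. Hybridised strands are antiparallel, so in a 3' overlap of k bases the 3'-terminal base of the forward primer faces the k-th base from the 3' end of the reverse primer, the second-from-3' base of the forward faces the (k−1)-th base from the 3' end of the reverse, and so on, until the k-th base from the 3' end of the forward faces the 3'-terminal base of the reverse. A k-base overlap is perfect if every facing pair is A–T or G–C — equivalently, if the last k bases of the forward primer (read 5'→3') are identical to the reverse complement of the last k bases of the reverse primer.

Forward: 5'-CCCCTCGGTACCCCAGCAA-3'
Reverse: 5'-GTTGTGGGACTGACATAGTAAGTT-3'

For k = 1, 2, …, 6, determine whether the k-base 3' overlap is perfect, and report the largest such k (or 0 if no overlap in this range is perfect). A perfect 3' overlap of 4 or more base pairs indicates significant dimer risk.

Last 6 bases (5'→3') — forward …CAGCAA, reverse …TAAGTT.
Reverse complement of the reverse primer's last 6 bases: AACTTA; its first k bases are the reverse complement of the reverse primer's last k bases, so a perfect k-base overlap needs the forward primer's last k bases to equal them.
Comparing (forward last k vs required): k=1: A vs A ✓; k=2: AA vs AA ✓; k=3: CAA vs AAC ✗; k=4: GCAA vs AACT ✗; k=5: AGCAA vs AACTT ✗; k=6: CAGCAA vs AACTTA ✗.
Perfect overlaps at k = 1, 2; the largest is 2.

Longest perfect overlap: 2 complementary base pairs; below the dimer-risk threshold (threshold 4).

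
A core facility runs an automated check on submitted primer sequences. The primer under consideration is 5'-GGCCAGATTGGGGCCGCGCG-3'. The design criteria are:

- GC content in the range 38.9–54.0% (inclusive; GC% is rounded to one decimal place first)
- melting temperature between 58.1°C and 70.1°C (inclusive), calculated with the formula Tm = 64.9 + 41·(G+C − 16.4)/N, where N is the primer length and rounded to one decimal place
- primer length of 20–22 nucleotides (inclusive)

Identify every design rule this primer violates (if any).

Fails: GC content.

Base counts: A=2, T=2, G=10, C=6 (length 20).
GC content: GC 16/20 = 80.0%, outside 38.9–54.0% ✗
Tm: Tm = 64.9 + 41·(16 − 16.4)/20 = 64.1°C ✓
length: length 20 ✓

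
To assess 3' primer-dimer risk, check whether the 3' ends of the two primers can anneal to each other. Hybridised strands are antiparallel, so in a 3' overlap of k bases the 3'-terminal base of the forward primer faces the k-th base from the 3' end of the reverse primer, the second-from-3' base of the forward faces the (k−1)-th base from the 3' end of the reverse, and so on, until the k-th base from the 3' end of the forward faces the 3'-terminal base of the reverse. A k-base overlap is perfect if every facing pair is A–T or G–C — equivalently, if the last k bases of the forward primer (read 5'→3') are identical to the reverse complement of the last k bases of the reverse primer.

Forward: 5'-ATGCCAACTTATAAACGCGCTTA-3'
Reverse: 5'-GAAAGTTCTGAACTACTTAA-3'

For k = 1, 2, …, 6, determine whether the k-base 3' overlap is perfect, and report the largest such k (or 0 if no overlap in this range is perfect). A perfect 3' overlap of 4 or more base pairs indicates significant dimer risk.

Last 6 bases (5'→3') — forward …CGCTTA, reverse …ACTTAA.
Reverse complement of the reverse primer's last 6 bases: TTAAGT; its first k bases are the reverse complement of the reverse primer's last k bases, so a perfect k-base overlap needs the forward primer's last k bases to equal them.
Comparing (forward last k vs required): k=1: A vs T ✗; k=2: TA vs TT ✗; k=3: TTA vs TTA ✓; k=4: CTTA vs TTAA ✗; k=5: GCTTA vs TTAAG ✗; k=6: CGCTTA vs TTAAGT ✗.
Only k = 3 is perfect, so the longest perfect 3' overlap is 3.

Longest perfect overlap: 3 complementary base pairs; below the dimer-risk threshold (threshold 4).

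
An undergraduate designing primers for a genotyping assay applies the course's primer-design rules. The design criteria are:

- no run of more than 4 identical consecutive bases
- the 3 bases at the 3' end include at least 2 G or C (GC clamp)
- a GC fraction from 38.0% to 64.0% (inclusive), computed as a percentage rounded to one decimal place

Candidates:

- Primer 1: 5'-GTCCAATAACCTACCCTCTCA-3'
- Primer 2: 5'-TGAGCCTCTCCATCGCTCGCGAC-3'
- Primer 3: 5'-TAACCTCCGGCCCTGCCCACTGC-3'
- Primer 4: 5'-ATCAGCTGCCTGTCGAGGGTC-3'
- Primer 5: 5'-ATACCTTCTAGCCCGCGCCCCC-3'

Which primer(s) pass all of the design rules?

Primer 1 (21 nt, A=6 T=5 G=1 C=9): longest run = 3 ✓; 3' end TCA has 1 G/C, need ≥2 ✗; GC 10/21 = 47.6% ✓ — fails.
Primer 2 (23 nt, A=3 T=5 G=5 C=10): longest run = 2 ✓; 3' end GAC has 2 G/C ✓; GC 15/23 = 65.2%, outside 38.0–64.0% ✗ — fails.
Primer 3 (23 nt, A=3 T=4 G=4 C=12): longest run = 3 ✓; 3' end TGC has 2 G/C ✓; GC 16/23 = 69.6%, outside 38.0–64.0% ✗ — fails.
Primer 4 (21 nt, A=3 T=5 G=7 C=6): longest run = 3 ✓; 3' end GTC has 2 G/C ✓; GC 13/21 = 61.9% ✓ — passes.
Primer 5 (22 nt, A=3 T=4 G=3 C=12): longest run = 5, exceeds 4 ✗; 3' end CCC has 3 G/C ✓; GC 15/22 = 68.2%, outside 38.0–64.0% ✗ — fails.

Primer 4 only.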